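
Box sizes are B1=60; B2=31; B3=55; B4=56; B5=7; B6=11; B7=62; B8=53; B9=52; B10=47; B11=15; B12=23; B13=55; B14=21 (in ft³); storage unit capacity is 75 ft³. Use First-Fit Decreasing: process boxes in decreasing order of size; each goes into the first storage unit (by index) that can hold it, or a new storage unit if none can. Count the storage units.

Sorted descending: 62, 60, 56, 55, 55, 53, 52, 47, 31, 23, 21, 15, 11, 7.
storage unit 1: place 62 ft³, 13 ft³ left
storage unit 2: place 60 ft³, 15 ft³ left
storage unit 3: place 56 ft³, 19 ft³ left
storage unit 4: place 55 ft³, 20 ft³ left
storage unit 5: place 55 ft³, 20 ft³ left
storage unit 6: place 53 ft³, 22 ft³ left
storage unit 7: place 52 ft³, 23 ft³ left
storage unit 8: place 47 ft³, 28 ft³ left
storage unit 9: place 31 ft³, 44 ft³ left
storage unit 7: place 23 ft³, 0 ft³ left
storage unit 6: place 21 ft³, 1 ft³ left
storage unit 2: place 15 ft³, 0 ft³ left
storage unit 1: place 11 ft³, 2 ft³ left
storage unit 3: place 7 ft³, 12 ft³ left

9 storage units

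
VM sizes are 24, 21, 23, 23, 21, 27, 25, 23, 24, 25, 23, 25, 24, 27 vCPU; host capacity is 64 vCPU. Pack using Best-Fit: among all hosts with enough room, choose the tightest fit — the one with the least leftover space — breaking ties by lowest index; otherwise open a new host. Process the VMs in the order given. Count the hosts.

Put 24 vCPU in host 1; 40 vCPU remain.
Put 21 vCPU in host 1; 19 vCPU remain.
Put 23 vCPU in host 2; 41 vCPU remain.
Put 23 vCPU in host 2; 18 vCPU remain.
Put 21 vCPU in host 3; 43 vCPU remain.
Put 27 vCPU in host 3; 16 vCPU remain.
Put 25 vCPU in host 4; 39 vCPU remain.
Put 23 vCPU in host 4; 16 vCPU remain.
Put 24 vCPU in host 5; 40 vCPU remain.
Put 25 vCPU in host 5; 15 vCPU remain.
Put 23 vCPU in host 6; 41 vCPU remain.
Put 25 vCPU in host 6; 16 vCPU remain.
Put 24 vCPU in host 7; 40 vCPU remain.
Put 27 vCPU in host 7; 13 vCPU remain.
Final hosts: [24,21] [23,23] [21,27] [25,23] [24,25] [23,25] [24,27].

7 hosts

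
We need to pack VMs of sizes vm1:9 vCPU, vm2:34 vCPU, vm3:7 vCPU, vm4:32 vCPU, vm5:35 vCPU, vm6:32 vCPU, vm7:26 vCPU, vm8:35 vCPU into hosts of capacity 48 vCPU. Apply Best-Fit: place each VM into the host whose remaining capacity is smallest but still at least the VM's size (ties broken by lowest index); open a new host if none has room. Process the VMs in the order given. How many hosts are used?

vm1 (9 vCPU) → host 1 (remaining 39 vCPU)
vm2 (34 vCPU) → host 1 (remaining 5 vCPU)
vm3 (7 vCPU) → host 2 (remaining 41 vCPU)
vm4 (32 vCPU) → host 2 (remaining 9 vCPU)
vm5 (35 vCPU) → host 3 (remaining 13 vCPU)
vm6 (32 vCPU) → host 4 (remaining 16 vCPU)
vm7 (26 vCPU) → host 5 (remaining 22 vCPU)
vm8 (35 vCPU) → host 6 (remaining 13 vCPU)
Final hosts: [9,34] [7,32] [35] [32] [26] [35].

6 hosts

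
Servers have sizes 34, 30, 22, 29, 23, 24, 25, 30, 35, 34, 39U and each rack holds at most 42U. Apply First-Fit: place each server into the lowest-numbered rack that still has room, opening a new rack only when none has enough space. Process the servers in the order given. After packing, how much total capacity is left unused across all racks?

137

rack 1: place 34U, 8U left
rack 2: place 30U, 12U left
rack 3: place 22U, 20U left
rack 4: place 29U, 13U left
rack 5: place 23U, 19U left
rack 6: place 24U, 18U left
rack 7: place 25U, 17U left
rack 8: place 30U, 12U left
rack 9: place 35U, 7U left
rack 10: place 34U, 8U left
rack 11: place 39U, 3U left
11 racks × 42U = 462U; used 325U; unused 137U.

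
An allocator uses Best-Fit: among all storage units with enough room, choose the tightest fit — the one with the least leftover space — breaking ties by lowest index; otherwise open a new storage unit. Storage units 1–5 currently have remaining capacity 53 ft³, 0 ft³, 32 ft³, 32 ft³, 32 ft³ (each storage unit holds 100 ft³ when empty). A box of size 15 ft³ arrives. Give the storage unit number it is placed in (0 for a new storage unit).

3

Storage units with room: storage unit 1 (53 ft³), storage unit 3 (32 ft³), storage unit 4 (32 ft³), storage unit 5 (32 ft³).
Tightest fit is storage unit 3 with 32 ft³ free.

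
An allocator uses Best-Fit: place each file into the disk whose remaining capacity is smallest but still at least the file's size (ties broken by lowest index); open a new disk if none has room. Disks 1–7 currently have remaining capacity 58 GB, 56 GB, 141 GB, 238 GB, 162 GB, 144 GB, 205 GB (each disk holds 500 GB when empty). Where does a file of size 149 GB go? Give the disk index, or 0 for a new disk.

5

Disks with room: disk 4 (238 GB), disk 5 (162 GB), disk 7 (205 GB).
Tightest fit is disk 5 with 162 GB free.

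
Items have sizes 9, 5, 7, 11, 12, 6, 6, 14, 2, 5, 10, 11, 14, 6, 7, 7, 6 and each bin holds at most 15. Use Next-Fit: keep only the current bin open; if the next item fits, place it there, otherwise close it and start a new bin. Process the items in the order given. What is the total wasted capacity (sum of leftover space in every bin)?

Put 9 in bin 1; 6 remain.
Put 5 in bin 1; 1 remain.
Put 7 in bin 2; 8 remain.
Put 11 in bin 3; 4 remain.
Put 12 in bin 4; 3 remain.
Put 6 in bin 5; 9 remain.
Put 6 in bin 5; 3 remain.
Put 14 in bin 6; 1 remain.
Put 2 in bin 7; 13 remain.
Put 5 in bin 7; 8 remain.
Put 10 in bin 8; 5 remain.
Put 11 in bin 9; 4 remain.
Put 14 in bin 10; 1 remain.
Put 6 in bin 11; 9 remain.
Put 7 in bin 11; 2 remain.
Put 7 in bin 12; 8 remain.
Put 6 in bin 12; 2 remain.
12 bins × 15 = 180; used 138; unused 42.

42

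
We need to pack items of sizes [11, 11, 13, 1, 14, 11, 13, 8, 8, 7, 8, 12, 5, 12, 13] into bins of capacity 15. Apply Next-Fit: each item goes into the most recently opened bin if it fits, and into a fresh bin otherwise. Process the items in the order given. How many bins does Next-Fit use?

Put 11 in bin 1; 4 remain.
Put 11 in bin 2; 4 remain.
Put 13 in bin 3; 2 remain.
Put 1 in bin 3; 1 remain.
Put 14 in bin 4; 1 remain.
Put 11 in bin 5; 4 remain.
Put 13 in bin 6; 2 remain.
Put 8 in bin 7; 7 remain.
Put 8 in bin 8; 7 remain.
Put 7 in bin 8; 0 remain.
Put 8 in bin 9; 7 remain.
Put 12 in bin 10; 3 remain.
Put 5 in bin 11; 10 remain.
Put 12 in bin 12; 3 remain.
Put 13 in bin 13; 2 remain.

13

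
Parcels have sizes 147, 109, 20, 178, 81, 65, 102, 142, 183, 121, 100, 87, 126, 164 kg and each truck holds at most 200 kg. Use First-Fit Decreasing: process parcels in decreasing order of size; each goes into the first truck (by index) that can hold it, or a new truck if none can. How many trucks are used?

10 trucks

Sorted descending: 183, 178, 164, 147, 142, 126, 121, 109, 102, 100, 87, 81, 65, 20.
Put 183 kg in truck 1; 17 kg remain.
Put 178 kg in truck 2; 22 kg remain.
Put 164 kg in truck 3; 36 kg remain.
Put 147 kg in truck 4; 53 kg remain.
Put 142 kg in truck 5; 58 kg remain.
Put 126 kg in truck 6; 74 kg remain.
Put 121 kg in truck 7; 79 kg remain.
Put 109 kg in truck 8; 91 kg remain.
Put 102 kg in truck 9; 98 kg remain.
Put 100 kg in truck 10; 100 kg remain.
Put 87 kg in truck 8; 4 kg remain.
Put 81 kg in truck 9; 17 kg remain.
Put 65 kg in truck 6; 9 kg remain.
Put 20 kg in truck 2; 2 kg remain.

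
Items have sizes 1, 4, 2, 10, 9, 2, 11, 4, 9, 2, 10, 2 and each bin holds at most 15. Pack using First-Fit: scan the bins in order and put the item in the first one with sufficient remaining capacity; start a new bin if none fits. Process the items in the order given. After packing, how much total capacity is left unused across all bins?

24

bin 1: place 1, 14 left
bin 1: place 4, 10 left
bin 1: place 2, 8 left
bin 2: place 10, 5 left
bin 3: place 9, 6 left
bin 1: place 2, 6 left
bin 4: place 11, 4 left
bin 1: place 4, 2 left
bin 5: place 9, 6 left
bin 1: place 2, 0 left
bin 6: place 10, 5 left
bin 2: place 2, 3 left
6 bins × 15 = 90; used 66; unused 24.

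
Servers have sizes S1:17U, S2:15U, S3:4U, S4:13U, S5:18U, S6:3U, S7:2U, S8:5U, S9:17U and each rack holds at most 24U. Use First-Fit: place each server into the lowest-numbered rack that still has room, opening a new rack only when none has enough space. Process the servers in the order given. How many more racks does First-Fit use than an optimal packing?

0

First-Fit: [17,4,3] [15,2,5] [13] [18] [17] → 5 racks.
5 servers exceed 12U (half the capacity), and no two of those can share a rack, so at least 5 racks are needed.
So 5 is already optimal.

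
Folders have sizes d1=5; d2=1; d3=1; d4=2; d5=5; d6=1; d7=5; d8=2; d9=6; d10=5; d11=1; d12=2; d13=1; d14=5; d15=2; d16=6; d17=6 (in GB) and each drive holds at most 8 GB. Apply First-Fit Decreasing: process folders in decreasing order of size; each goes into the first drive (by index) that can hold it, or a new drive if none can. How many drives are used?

8

Sorted descending: 6, 6, 6, 5, 5, 5, 5, 5, 2, 2, 2, 2, 1, 1, 1, 1, 1.
6 GB → drive 1 (remaining 2 GB)
6 GB → drive 2 (remaining 2 GB)
6 GB → drive 3 (remaining 2 GB)
5 GB → drive 4 (remaining 3 GB)
5 GB → drive 5 (remaining 3 GB)
5 GB → drive 6 (remaining 3 GB)
5 GB → drive 7 (remaining 3 GB)
5 GB → drive 8 (remaining 3 GB)
2 GB → drive 1 (remaining 0 GB)
2 GB → drive 2 (remaining 0 GB)
2 GB → drive 3 (remaining 0 GB)
2 GB → drive 4 (remaining 1 GB)
1 GB → drive 4 (remaining 0 GB)
1 GB → drive 5 (remaining 2 GB)
1 GB → drive 5 (remaining 1 GB)
1 GB → drive 5 (remaining 0 GB)
1 GB → drive 6 (remaining 2 GB)
Final drives: [6,2] [6,2] [6,2] [5,2,1] [5,1,1,1] [5,1] [5] [5].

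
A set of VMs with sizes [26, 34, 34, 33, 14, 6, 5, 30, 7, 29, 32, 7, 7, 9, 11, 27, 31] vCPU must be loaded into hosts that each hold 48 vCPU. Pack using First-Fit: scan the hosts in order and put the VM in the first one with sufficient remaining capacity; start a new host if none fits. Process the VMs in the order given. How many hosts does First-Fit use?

9 hosts

Put 26 vCPU in host 1; 22 vCPU remain.
Put 34 vCPU in host 2; 14 vCPU remain.
Put 34 vCPU in host 3; 14 vCPU remain.
Put 33 vCPU in host 4; 15 vCPU remain.
Put 14 vCPU in host 1; 8 vCPU remain.
Put 6 vCPU in host 1; 2 vCPU remain.
Put 5 vCPU in host 2; 9 vCPU remain.
Put 30 vCPU in host 5; 18 vCPU remain.
Put 7 vCPU in host 2; 2 vCPU remain.
Put 29 vCPU in host 6; 19 vCPU remain.
Put 32 vCPU in host 7; 16 vCPU remain.
Put 7 vCPU in host 3; 7 vCPU remain.
Put 7 vCPU in host 3; 0 vCPU remain.
Put 9 vCPU in host 4; 6 vCPU remain.
Put 11 vCPU in host 5; 7 vCPU remain.
Put 27 vCPU in host 8; 21 vCPU remain.
Put 31 vCPU in host 9; 17 vCPU remain.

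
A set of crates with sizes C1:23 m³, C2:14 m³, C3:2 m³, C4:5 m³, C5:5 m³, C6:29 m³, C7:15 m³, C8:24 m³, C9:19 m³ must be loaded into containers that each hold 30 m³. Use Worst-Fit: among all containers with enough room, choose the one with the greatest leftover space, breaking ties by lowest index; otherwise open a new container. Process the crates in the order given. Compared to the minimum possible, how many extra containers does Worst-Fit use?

Worst-Fit: [23] [14,2,5,5] [29] [15] [24] [19] → 6 containers.
Total size 136 m³; any packing needs at least ⌈136/30⌉ = 5 containers.
An optimal packing achieves that bound: [29] [24,5] [23,5,2] [19] [15,14] → 5 containers.
Excess: 6 − 5 = 1.

1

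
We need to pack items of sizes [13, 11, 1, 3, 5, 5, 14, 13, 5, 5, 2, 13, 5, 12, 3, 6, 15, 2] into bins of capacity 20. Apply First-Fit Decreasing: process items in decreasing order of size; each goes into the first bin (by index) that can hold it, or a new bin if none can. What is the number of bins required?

7 bins

Sorted descending: 15, 14, 13, 13, 13, 12, 11, 6, 5, 5, 5, 5, 5, 3, 3, 2, 2, 1.
bin 1: place 15, 5 left
bin 2: place 14, 6 left
bin 3: place 13, 7 left
bin 4: place 13, 7 left
bin 5: place 13, 7 left
bin 6: place 12, 8 left
bin 7: place 11, 9 left
bin 2: place 6, 0 left
bin 1: place 5, 0 left
bin 3: place 5, 2 left
bin 4: place 5, 2 left
bin 5: place 5, 2 left
bin 6: place 5, 3 left
bin 6: place 3, 0 left
bin 7: place 3, 6 left
bin 3: place 2, 0 left
bin 4: place 2, 0 left
bin 5: place 1, 1 left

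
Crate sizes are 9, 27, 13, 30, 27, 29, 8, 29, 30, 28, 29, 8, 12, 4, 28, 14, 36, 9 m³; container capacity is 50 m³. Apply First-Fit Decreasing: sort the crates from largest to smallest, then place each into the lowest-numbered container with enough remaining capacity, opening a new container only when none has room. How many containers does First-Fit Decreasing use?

Sorted descending: 36, 30, 30, 29, 29, 29, 28, 28, 27, 27, 14, 13, 12, 9, 9, 8, 8, 4.
36 m³ → container 1 (remaining 14 m³)
30 m³ → container 2 (remaining 20 m³)
30 m³ → container 3 (remaining 20 m³)
29 m³ → container 4 (remaining 21 m³)
29 m³ → container 5 (remaining 21 m³)
29 m³ → container 6 (remaining 21 m³)
28 m³ → container 7 (remaining 22 m³)
28 m³ → container 8 (remaining 22 m³)
27 m³ → container 9 (remaining 23 m³)
27 m³ → container 10 (remaining 23 m³)
14 m³ → container 1 (remaining 0 m³)
13 m³ → container 2 (remaining 7 m³)
12 m³ → container 3 (remaining 8 m³)
9 m³ → container 4 (remaining 12 m³)
9 m³ → container 4 (remaining 3 m³)
8 m³ → container 3 (remaining 0 m³)
8 m³ → container 5 (remaining 13 m³)
4 m³ → container 2 (remaining 3 m³)

10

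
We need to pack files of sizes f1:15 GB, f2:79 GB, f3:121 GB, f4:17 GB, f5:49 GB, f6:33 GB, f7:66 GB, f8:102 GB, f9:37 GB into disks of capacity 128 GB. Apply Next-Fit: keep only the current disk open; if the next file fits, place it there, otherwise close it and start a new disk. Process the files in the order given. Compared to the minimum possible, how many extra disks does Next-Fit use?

1

Next-Fit: [15,79] [121] [17,49,33] [66] [102] [37] → 6 disks.
Total size 519 GB; any packing needs at least ⌈519/128⌉ = 5 disks.
An optimal packing achieves that bound: [121] [102,17] [79,49] [66,37,15] [33] → 5 disks.
Excess: 6 − 5 = 1.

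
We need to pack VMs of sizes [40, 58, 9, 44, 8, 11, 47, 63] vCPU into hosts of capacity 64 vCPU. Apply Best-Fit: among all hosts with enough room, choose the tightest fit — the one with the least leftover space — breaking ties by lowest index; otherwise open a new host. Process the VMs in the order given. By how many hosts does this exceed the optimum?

0

Best-Fit: [40,9,8] [58] [44,11] [47] [63] → 5 hosts.
Total size 280 vCPU; any packing needs at least ⌈280/64⌉ = 5 hosts.
So 5 is already optimal.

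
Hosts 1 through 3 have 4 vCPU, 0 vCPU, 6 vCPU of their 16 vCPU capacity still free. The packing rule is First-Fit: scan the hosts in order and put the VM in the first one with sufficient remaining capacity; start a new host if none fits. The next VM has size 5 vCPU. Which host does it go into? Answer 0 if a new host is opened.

3

Hosts with room: host 3 (6 vCPU).
The first with room is host 3.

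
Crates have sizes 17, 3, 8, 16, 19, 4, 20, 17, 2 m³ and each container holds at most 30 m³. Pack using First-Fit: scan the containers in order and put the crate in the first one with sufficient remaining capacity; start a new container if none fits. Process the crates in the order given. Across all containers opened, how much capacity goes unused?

Put 17 m³ in container 1; 13 m³ remain.
Put 3 m³ in container 1; 10 m³ remain.
Put 8 m³ in container 1; 2 m³ remain.
Put 16 m³ in container 2; 14 m³ remain.
Put 19 m³ in container 3; 11 m³ remain.
Put 4 m³ in container 2; 10 m³ remain.
Put 20 m³ in container 4; 10 m³ remain.
Put 17 m³ in container 5; 13 m³ remain.
Put 2 m³ in container 1; 0 m³ remain.
5 containers × 30 m³ = 150 m³; used 106 m³; unused 44 m³.

44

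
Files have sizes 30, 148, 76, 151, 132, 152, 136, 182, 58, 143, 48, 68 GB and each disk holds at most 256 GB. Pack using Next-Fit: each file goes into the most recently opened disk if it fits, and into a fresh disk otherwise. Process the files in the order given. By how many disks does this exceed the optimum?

Next-Fit: [30,148,76] [151] [132] [152] [136] [182,58] [143,48] [68] → 8 disks.
7 files exceed 128 GB (half the capacity), and no two of those can share a disk, so at least 7 disks are needed.
An optimal packing achieves that bound: [182,68] [152,76] [151,58,30] [148,48] [143] [136] [132] → 7 disks.
Excess: 8 − 7 = 1.

1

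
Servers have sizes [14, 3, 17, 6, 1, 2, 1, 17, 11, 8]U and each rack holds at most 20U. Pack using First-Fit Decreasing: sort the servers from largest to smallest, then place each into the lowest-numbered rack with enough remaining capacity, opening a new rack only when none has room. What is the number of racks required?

Sorted descending: 17, 17, 14, 11, 8, 6, 3, 2, 1, 1.
17U → rack 1 (remaining 3U)
17U → rack 2 (remaining 3U)
14U → rack 3 (remaining 6U)
11U → rack 4 (remaining 9U)
8U → rack 4 (remaining 1U)
6U → rack 3 (remaining 0U)
3U → rack 1 (remaining 0U)
2U → rack 2 (remaining 1U)
1U → rack 2 (remaining 0U)
1U → rack 4 (remaining 0U)

4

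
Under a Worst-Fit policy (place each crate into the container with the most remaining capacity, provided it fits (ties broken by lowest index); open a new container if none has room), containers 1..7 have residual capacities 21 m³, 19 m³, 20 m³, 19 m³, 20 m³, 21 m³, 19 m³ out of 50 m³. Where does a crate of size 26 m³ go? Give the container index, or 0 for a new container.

0

No container has ≥ 26 m³ free, so a new container is opened.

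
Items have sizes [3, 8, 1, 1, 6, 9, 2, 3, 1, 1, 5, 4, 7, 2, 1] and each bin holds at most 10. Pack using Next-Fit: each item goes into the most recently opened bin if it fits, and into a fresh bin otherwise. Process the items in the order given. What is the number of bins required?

Put 3 in bin 1; 7 remain.
Put 8 in bin 2; 2 remain.
Put 1 in bin 2; 1 remain.
Put 1 in bin 2; 0 remain.
Put 6 in bin 3; 4 remain.
Put 9 in bin 4; 1 remain.
Put 2 in bin 5; 8 remain.
Put 3 in bin 5; 5 remain.
Put 1 in bin 5; 4 remain.
Put 1 in bin 5; 3 remain.
Put 5 in bin 6; 5 remain.
Put 4 in bin 6; 1 remain.
Put 7 in bin 7; 3 remain.
Put 2 in bin 7; 1 remain.
Put 1 in bin 7; 0 remain.

7 bins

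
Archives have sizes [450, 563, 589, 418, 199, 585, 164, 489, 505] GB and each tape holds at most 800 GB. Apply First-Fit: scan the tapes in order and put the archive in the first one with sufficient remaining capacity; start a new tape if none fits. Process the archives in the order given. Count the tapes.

7 tapes

Put 450 GB in tape 1; 350 GB remain.
Put 563 GB in tape 2; 237 GB remain.
Put 589 GB in tape 3; 211 GB remain.
Put 418 GB in tape 4; 382 GB remain.
Put 199 GB in tape 1; 151 GB remain.
Put 585 GB in tape 5; 215 GB remain.
Put 164 GB in tape 2; 73 GB remain.
Put 489 GB in tape 6; 311 GB remain.
Put 505 GB in tape 7; 295 GB remain.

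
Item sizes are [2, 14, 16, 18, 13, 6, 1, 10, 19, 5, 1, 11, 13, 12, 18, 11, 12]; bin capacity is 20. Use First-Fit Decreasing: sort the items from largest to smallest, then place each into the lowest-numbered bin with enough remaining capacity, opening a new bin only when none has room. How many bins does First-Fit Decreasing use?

12

Sorted descending: 19, 18, 18, 16, 14, 13, 13, 12, 12, 11, 11, 10, 6, 5, 2, 1, 1.
Put 19 in bin 1; 1 remain.
Put 18 in bin 2; 2 remain.
Put 18 in bin 3; 2 remain.
Put 16 in bin 4; 4 remain.
Put 14 in bin 5; 6 remain.
Put 13 in bin 6; 7 remain.
Put 13 in bin 7; 7 remain.
Put 12 in bin 8; 8 remain.
Put 12 in bin 9; 8 remain.
Put 11 in bin 10; 9 remain.
Put 11 in bin 11; 9 remain.
Put 10 in bin 12; 10 remain.
Put 6 in bin 5; 0 remain.
Put 5 in bin 6; 2 remain.
Put 2 in bin 2; 0 remain.
Put 1 in bin 1; 0 remain.
Put 1 in bin 3; 1 remain.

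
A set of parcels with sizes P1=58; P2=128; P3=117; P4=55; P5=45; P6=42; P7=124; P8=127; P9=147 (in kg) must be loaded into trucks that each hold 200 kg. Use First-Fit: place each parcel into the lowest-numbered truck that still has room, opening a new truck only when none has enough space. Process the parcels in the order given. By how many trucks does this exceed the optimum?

1

First-Fit: [58,128] [117,55] [45,42] [124] [127] [147] → 6 trucks.
Total size 843 kg; any packing needs at least ⌈843/200⌉ = 5 trucks.
An optimal packing achieves that bound: [147,45] [128,58] [127,55] [124,42] [117] → 5 trucks.
Excess: 6 − 5 = 1.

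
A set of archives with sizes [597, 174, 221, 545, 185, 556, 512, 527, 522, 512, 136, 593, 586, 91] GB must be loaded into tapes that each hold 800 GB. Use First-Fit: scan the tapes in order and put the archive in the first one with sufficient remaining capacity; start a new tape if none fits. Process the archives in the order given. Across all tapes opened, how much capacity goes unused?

1443

597 GB → tape 1 (remaining 203 GB)
174 GB → tape 1 (remaining 29 GB)
221 GB → tape 2 (remaining 579 GB)
545 GB → tape 2 (remaining 34 GB)
185 GB → tape 3 (remaining 615 GB)
556 GB → tape 3 (remaining 59 GB)
512 GB → tape 4 (remaining 288 GB)
527 GB → tape 5 (remaining 273 GB)
522 GB → tape 6 (remaining 278 GB)
512 GB → tape 7 (remaining 288 GB)
136 GB → tape 4 (remaining 152 GB)
593 GB → tape 8 (remaining 207 GB)
586 GB → tape 9 (remaining 214 GB)
91 GB → tape 4 (remaining 61 GB)
9 tapes × 800 GB = 7200 GB; used 5757 GB; unused 1443 GB.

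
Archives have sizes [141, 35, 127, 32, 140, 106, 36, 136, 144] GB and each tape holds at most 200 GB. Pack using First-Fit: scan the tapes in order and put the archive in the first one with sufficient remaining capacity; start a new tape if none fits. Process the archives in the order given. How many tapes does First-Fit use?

141 GB → tape 1 (remaining 59 GB)
35 GB → tape 1 (remaining 24 GB)
127 GB → tape 2 (remaining 73 GB)
32 GB → tape 2 (remaining 41 GB)
140 GB → tape 3 (remaining 60 GB)
106 GB → tape 4 (remaining 94 GB)
36 GB → tape 2 (remaining 5 GB)
136 GB → tape 5 (remaining 64 GB)
144 GB → tape 6 (remaining 56 GB)

6 tapes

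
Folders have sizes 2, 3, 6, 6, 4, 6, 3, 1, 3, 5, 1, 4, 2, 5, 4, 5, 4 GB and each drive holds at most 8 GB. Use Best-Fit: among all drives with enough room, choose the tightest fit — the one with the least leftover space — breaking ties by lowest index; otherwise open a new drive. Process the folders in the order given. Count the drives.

drive 1: place 2 GB, 6 GB left
drive 1: place 3 GB, 3 GB left
drive 2: place 6 GB, 2 GB left
drive 3: place 6 GB, 2 GB left
drive 4: place 4 GB, 4 GB left
drive 5: place 6 GB, 2 GB left
drive 1: place 3 GB, 0 GB left
drive 2: place 1 GB, 1 GB left
drive 4: place 3 GB, 1 GB left
drive 6: place 5 GB, 3 GB left
drive 2: place 1 GB, 0 GB left
drive 7: place 4 GB, 4 GB left
drive 3: place 2 GB, 0 GB left
drive 8: place 5 GB, 3 GB left
drive 7: place 4 GB, 0 GB left
drive 9: place 5 GB, 3 GB left
drive 10: place 4 GB, 4 GB left
Final drives: [2,3,3] [6,1,1] [6,2] [4,3] [6] [5] [4,4] [5] [5] [4].

10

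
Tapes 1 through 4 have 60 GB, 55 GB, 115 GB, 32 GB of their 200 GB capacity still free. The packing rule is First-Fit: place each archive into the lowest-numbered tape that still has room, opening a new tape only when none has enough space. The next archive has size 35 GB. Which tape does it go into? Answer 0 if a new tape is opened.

1

Tapes with room: tape 1 (60 GB), tape 2 (55 GB), tape 3 (115 GB).
The first with room is tape 1.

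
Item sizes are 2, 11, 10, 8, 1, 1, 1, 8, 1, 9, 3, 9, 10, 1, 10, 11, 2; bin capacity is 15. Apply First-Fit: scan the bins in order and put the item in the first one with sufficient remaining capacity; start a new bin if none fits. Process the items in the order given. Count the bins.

9

Put 2 in bin 1; 13 remain.
Put 11 in bin 1; 2 remain.
Put 10 in bin 2; 5 remain.
Put 8 in bin 3; 7 remain.
Put 1 in bin 1; 1 remain.
Put 1 in bin 1; 0 remain.
Put 1 in bin 2; 4 remain.
Put 8 in bin 4; 7 remain.
Put 1 in bin 2; 3 remain.
Put 9 in bin 5; 6 remain.
Put 3 in bin 2; 0 remain.
Put 9 in bin 6; 6 remain.
Put 10 in bin 7; 5 remain.
Put 1 in bin 3; 6 remain.
Put 10 in bin 8; 5 remain.
Put 11 in bin 9; 4 remain.
Put 2 in bin 3; 4 remain.
Final bins: [2,11,1,1] [10,1,1,3] [8,1,2] [8] [9] [9] [10] [10] [11].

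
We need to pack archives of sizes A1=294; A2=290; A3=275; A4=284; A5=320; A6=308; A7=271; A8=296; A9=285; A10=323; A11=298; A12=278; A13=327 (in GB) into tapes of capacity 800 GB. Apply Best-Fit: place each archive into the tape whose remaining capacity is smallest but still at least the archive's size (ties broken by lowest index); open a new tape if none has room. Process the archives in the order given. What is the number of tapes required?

Put A1 (294 GB) in tape 1; 506 GB remain.
Put A2 (290 GB) in tape 1; 216 GB remain.
Put A3 (275 GB) in tape 2; 525 GB remain.
Put A4 (284 GB) in tape 2; 241 GB remain.
Put A5 (320 GB) in tape 3; 480 GB remain.
Put A6 (308 GB) in tape 3; 172 GB remain.
Put A7 (271 GB) in tape 4; 529 GB remain.
Put A8 (296 GB) in tape 4; 233 GB remain.
Put A9 (285 GB) in tape 5; 515 GB remain.
Put A10 (323 GB) in tape 5; 192 GB remain.
Put A11 (298 GB) in tape 6; 502 GB remain.
Put A12 (278 GB) in tape 6; 224 GB remain.
Put A13 (327 GB) in tape 7; 473 GB remain.

7 tapes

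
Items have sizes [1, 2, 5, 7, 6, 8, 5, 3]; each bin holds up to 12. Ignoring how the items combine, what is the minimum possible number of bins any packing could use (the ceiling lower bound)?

4 bins

Total size = 1 + 2 + 5 + 7 + 6 + 8 + 5 + 3 = 37.
⌈37 / 12⌉ = 4.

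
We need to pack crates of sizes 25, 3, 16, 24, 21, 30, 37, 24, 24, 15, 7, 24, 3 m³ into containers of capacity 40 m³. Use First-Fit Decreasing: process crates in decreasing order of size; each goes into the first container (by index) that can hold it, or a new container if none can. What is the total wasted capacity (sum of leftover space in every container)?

Sorted descending: 37, 30, 25, 24, 24, 24, 24, 21, 16, 15, 7, 3, 3.
37 m³ → container 1 (remaining 3 m³)
30 m³ → container 2 (remaining 10 m³)
25 m³ → container 3 (remaining 15 m³)
24 m³ → container 4 (remaining 16 m³)
24 m³ → container 5 (remaining 16 m³)
24 m³ → container 6 (remaining 16 m³)
24 m³ → container 7 (remaining 16 m³)
21 m³ → container 8 (remaining 19 m³)
16 m³ → container 4 (remaining 0 m³)
15 m³ → container 3 (remaining 0 m³)
7 m³ → container 2 (remaining 3 m³)
3 m³ → container 1 (remaining 0 m³)
3 m³ → container 2 (remaining 0 m³)
8 containers × 40 m³ = 320 m³; used 253 m³; unused 67 m³.

67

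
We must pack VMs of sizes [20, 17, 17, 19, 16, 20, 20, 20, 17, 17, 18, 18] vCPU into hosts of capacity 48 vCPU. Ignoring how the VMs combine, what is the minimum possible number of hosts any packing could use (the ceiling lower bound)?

Total size = 20 + 17 + 17 + 19 + 16 + 20 + 20 + 20 + 17 + 17 + 18 + 18 = 219 vCPU.
⌈219 / 48⌉ = 5.

5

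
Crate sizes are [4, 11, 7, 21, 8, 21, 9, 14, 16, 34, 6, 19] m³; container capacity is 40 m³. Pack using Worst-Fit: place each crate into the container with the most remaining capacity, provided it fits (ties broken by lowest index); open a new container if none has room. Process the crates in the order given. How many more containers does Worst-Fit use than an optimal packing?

Worst-Fit: [4,11,7,14] [21,8] [21,9] [16,6] [34] [19] → 6 containers.
Total size 170 m³; any packing needs at least ⌈170/40⌉ = 5 containers.
An optimal packing achieves that bound: [34,6] [21,19] [21,16] [14,11,9,4] [8,7] → 5 containers.
Excess: 6 − 5 = 1.

1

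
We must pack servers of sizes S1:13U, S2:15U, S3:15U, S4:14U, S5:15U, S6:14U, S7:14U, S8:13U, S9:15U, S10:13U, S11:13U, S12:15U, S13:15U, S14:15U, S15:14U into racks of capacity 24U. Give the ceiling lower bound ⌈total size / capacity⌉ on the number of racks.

Total size = 13 + 15 + 15 + 14 + 15 + 14 + 14 + 13 + 15 + 13 + 13 + 15 + 15 + 15 + 14 = 213U.
⌈213 / 24⌉ = 9.

9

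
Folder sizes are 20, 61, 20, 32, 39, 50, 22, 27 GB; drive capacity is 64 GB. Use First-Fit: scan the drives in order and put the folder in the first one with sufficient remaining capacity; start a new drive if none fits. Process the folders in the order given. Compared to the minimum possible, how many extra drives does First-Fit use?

First-Fit: [20,20,22] [61] [32,27] [39] [50] → 5 drives.
Total size 271 GB; any packing needs at least ⌈271/64⌉ = 5 drives.
So 5 is already optimal.

0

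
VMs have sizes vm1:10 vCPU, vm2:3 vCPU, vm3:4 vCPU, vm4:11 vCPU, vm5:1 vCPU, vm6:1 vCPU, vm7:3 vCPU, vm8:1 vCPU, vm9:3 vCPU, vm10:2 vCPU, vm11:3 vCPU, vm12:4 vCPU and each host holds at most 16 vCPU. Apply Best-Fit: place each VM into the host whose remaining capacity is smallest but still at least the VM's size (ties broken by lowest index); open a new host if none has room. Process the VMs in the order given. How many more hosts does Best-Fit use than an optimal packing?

Best-Fit: [10,3,1,1] [4,11,1] [3,3,2,3,4] → 3 hosts.
Total size 46 vCPU; any packing needs at least ⌈46/16⌉ = 3 hosts.
So 3 is already optimal.

0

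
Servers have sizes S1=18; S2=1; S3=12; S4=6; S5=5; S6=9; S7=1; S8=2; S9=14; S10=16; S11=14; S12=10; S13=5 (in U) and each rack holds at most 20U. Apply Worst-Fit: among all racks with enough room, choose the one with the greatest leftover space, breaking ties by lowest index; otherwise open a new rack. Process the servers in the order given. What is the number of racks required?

rack 1: place S1 (18U), 2U left
rack 1: place S2 (1U), 1U left
rack 2: place S3 (12U), 8U left
rack 2: place S4 (6U), 2U left
rack 3: place S5 (5U), 15U left
rack 3: place S6 (9U), 6U left
rack 3: place S7 (1U), 5U left
rack 3: place S8 (2U), 3U left
rack 4: place S9 (14U), 6U left
rack 5: place S10 (16U), 4U left
rack 6: place S11 (14U), 6U left
rack 7: place S12 (10U), 10U left
rack 7: place S13 (5U), 5U left
Final racks: [18,1] [12,6] [5,9,1,2] [14] [16] [14] [10,5].

7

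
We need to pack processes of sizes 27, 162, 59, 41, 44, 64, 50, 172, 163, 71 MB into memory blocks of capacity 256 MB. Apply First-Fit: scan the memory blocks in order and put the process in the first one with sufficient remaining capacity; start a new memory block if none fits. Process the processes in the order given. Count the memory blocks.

4

Put 27 MB in memory block 1; 229 MB remain.
Put 162 MB in memory block 1; 67 MB remain.
Put 59 MB in memory block 1; 8 MB remain.
Put 41 MB in memory block 2; 215 MB remain.
Put 44 MB in memory block 2; 171 MB remain.
Put 64 MB in memory block 2; 107 MB remain.
Put 50 MB in memory block 2; 57 MB remain.
Put 172 MB in memory block 3; 84 MB remain.
Put 163 MB in memory block 4; 93 MB remain.
Put 71 MB in memory block 3; 13 MB remain.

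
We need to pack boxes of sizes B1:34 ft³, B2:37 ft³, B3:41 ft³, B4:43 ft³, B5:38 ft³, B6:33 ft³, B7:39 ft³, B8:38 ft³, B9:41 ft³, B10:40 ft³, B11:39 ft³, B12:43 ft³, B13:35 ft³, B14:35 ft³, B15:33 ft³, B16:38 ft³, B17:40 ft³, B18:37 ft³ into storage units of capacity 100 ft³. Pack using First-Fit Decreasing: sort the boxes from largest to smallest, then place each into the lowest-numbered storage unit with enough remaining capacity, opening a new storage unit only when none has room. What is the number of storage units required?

9

Sorted descending: 43, 43, 41, 41, 40, 40, 39, 39, 38, 38, 38, 37, 37, 35, 35, 34, 33, 33.
storage unit 1: place 43 ft³, 57 ft³ left
storage unit 1: place 43 ft³, 14 ft³ left
storage unit 2: place 41 ft³, 59 ft³ left
storage unit 2: place 41 ft³, 18 ft³ left
storage unit 3: place 40 ft³, 60 ft³ left
storage unit 3: place 40 ft³, 20 ft³ left
storage unit 4: place 39 ft³, 61 ft³ left
storage unit 4: place 39 ft³, 22 ft³ left
storage unit 5: place 38 ft³, 62 ft³ left
storage unit 5: place 38 ft³, 24 ft³ left
storage unit 6: place 38 ft³, 62 ft³ left
storage unit 6: place 37 ft³, 25 ft³ left
storage unit 7: place 37 ft³, 63 ft³ left
storage unit 7: place 35 ft³, 28 ft³ left
storage unit 8: place 35 ft³, 65 ft³ left
storage unit 8: place 34 ft³, 31 ft³ left
storage unit 9: place 33 ft³, 67 ft³ left
storage unit 9: place 33 ft³, 34 ft³ left
Final storage units: [43,43] [41,41] [40,40] [39,39] [38,38] [38,37] [37,35] [35,34] [33,33].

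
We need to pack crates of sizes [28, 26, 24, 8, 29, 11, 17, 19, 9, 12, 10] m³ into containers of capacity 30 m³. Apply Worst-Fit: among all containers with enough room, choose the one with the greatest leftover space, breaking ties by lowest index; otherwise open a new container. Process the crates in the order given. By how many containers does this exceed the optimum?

Worst-Fit: [28] [26] [24] [8,11] [29] [17,9] [19] [12,10] → 8 containers.
Total size 193 m³; any packing needs at least ⌈193/30⌉ = 7 containers.
An optimal packing achieves that bound: [29] [28] [26] [24] [19,11] [17,12] [10,9,8] → 7 containers.
Excess: 8 − 7 = 1.

1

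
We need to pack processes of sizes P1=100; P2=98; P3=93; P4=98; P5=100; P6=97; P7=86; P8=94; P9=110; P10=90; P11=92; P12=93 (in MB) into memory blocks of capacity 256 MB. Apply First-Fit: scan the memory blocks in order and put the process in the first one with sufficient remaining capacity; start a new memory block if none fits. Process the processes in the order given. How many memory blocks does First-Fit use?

6

P1 (100 MB) → memory block 1 (remaining 156 MB)
P2 (98 MB) → memory block 1 (remaining 58 MB)
P3 (93 MB) → memory block 2 (remaining 163 MB)
P4 (98 MB) → memory block 2 (remaining 65 MB)
P5 (100 MB) → memory block 3 (remaining 156 MB)
P6 (97 MB) → memory block 3 (remaining 59 MB)
P7 (86 MB) → memory block 4 (remaining 170 MB)
P8 (94 MB) → memory block 4 (remaining 76 MB)
P9 (110 MB) → memory block 5 (remaining 146 MB)
P10 (90 MB) → memory block 5 (remaining 56 MB)
P11 (92 MB) → memory block 6 (remaining 164 MB)
P12 (93 MB) → memory block 6 (remaining 71 MB)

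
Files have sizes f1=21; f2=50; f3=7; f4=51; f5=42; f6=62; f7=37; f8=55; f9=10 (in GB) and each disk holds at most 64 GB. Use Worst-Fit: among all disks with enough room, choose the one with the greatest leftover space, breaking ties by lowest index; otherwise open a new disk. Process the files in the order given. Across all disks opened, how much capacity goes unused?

Put f1 (21 GB) in disk 1; 43 GB remain.
Put f2 (50 GB) in disk 2; 14 GB remain.
Put f3 (7 GB) in disk 1; 36 GB remain.
Put f4 (51 GB) in disk 3; 13 GB remain.
Put f5 (42 GB) in disk 4; 22 GB remain.
Put f6 (62 GB) in disk 5; 2 GB remain.
Put f7 (37 GB) in disk 6; 27 GB remain.
Put f8 (55 GB) in disk 7; 9 GB remain.
Put f9 (10 GB) in disk 1; 26 GB remain.
7 disks × 64 GB = 448 GB; used 335 GB; unused 113 GB.

113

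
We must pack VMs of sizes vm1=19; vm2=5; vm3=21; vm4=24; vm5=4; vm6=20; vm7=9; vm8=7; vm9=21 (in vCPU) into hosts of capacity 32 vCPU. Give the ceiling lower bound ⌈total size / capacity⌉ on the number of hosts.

5 hosts

Total size = 19 + 5 + 21 + 24 + 4 + 20 + 9 + 7 + 21 = 130 vCPU.
⌈130 / 32⌉ = 5.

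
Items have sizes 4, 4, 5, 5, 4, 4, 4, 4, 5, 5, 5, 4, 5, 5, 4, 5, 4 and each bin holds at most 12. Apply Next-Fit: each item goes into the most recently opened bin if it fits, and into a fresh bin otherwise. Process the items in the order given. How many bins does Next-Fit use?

8 bins

Put 4 in bin 1; 8 remain.
Put 4 in bin 1; 4 remain.
Put 5 in bin 2; 7 remain.
Put 5 in bin 2; 2 remain.
Put 4 in bin 3; 8 remain.
Put 4 in bin 3; 4 remain.
Put 4 in bin 3; 0 remain.
Put 4 in bin 4; 8 remain.
Put 5 in bin 4; 3 remain.
Put 5 in bin 5; 7 remain.
Put 5 in bin 5; 2 remain.
Put 4 in bin 6; 8 remain.
Put 5 in bin 6; 3 remain.
Put 5 in bin 7; 7 remain.
Put 4 in bin 7; 3 remain.
Put 5 in bin 8; 7 remain.
Put 4 in bin 8; 3 remain.
Final bins: [4,4] [5,5] [4,4,4] [4,5] [5,5] [4,5] [5,4] [5,4].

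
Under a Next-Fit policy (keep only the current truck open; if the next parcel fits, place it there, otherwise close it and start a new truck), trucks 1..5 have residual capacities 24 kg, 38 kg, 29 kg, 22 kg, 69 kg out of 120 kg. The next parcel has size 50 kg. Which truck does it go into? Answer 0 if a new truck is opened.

5

Next-Fit only looks at truck 5, which has 69 kg free.
50 kg fits there.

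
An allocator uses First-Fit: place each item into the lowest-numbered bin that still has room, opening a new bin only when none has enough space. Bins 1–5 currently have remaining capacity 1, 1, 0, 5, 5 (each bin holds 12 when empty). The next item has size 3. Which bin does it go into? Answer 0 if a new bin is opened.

4

Bins with room: bin 4 (5), bin 5 (5).
The first with room is bin 4.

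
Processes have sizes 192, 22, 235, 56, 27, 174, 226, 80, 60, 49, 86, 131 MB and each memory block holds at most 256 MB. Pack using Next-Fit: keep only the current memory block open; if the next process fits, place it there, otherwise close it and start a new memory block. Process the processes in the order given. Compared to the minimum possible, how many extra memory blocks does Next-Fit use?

1

Next-Fit: [192,22] [235] [56,27] [174] [226] [80,60,49] [86,131] → 7 memory blocks.
Total size 1338 MB; any packing needs at least ⌈1338/256⌉ = 6 memory blocks.
An optimal packing achieves that bound: [235] [226,27] [192,60] [174,80] [131,86,22] [56,49] → 6 memory blocks.
Excess: 7 − 6 = 1.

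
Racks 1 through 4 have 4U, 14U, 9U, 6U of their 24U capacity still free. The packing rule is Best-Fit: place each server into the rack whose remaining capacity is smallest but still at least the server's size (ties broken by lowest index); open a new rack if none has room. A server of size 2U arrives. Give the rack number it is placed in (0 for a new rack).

Racks with room: rack 1 (4U), rack 2 (14U), rack 3 (9U), rack 4 (6U).
Tightest fit is rack 1 with 4U free.

1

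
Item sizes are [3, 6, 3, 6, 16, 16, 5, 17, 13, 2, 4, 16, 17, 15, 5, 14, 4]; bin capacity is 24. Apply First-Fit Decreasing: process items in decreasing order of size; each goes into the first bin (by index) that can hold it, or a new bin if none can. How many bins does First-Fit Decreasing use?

8

Sorted descending: 17, 17, 16, 16, 16, 15, 14, 13, 6, 6, 5, 5, 4, 4, 3, 3, 2.
Put 17 in bin 1; 7 remain.
Put 17 in bin 2; 7 remain.
Put 16 in bin 3; 8 remain.
Put 16 in bin 4; 8 remain.
Put 16 in bin 5; 8 remain.
Put 15 in bin 6; 9 remain.
Put 14 in bin 7; 10 remain.
Put 13 in bin 8; 11 remain.
Put 6 in bin 1; 1 remain.
Put 6 in bin 2; 1 remain.
Put 5 in bin 3; 3 remain.
Put 5 in bin 4; 3 remain.
Put 4 in bin 5; 4 remain.
Put 4 in bin 5; 0 remain.
Put 3 in bin 3; 0 remain.
Put 3 in bin 4; 0 remain.
Put 2 in bin 6; 7 remain.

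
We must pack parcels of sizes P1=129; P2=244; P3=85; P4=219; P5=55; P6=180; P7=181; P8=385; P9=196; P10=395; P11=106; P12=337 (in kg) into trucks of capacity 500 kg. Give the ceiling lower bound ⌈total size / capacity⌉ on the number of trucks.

6

Total size = 129 + 244 + 85 + 219 + 55 + 180 + 181 + 385 + 196 + 395 + 106 + 337 = 2512 kg.
⌈2512 / 500⌉ = 6.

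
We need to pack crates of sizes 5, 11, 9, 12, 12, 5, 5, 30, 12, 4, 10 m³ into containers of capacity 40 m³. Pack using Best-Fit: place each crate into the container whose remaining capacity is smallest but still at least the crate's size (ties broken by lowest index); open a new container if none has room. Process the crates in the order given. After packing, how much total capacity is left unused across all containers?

5

Put 5 m³ in container 1; 35 m³ remain.
Put 11 m³ in container 1; 24 m³ remain.
Put 9 m³ in container 1; 15 m³ remain.
Put 12 m³ in container 1; 3 m³ remain.
Put 12 m³ in container 2; 28 m³ remain.
Put 5 m³ in container 2; 23 m³ remain.
Put 5 m³ in container 2; 18 m³ remain.
Put 30 m³ in container 3; 10 m³ remain.
Put 12 m³ in container 2; 6 m³ remain.
Put 4 m³ in container 2; 2 m³ remain.
Put 10 m³ in container 3; 0 m³ remain.
3 containers × 40 m³ = 120 m³; used 115 m³; unused 5 m³.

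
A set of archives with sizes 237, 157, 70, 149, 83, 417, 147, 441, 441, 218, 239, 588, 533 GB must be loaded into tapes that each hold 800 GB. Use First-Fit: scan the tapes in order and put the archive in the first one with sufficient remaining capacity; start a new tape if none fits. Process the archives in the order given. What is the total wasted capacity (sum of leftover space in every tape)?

1080

tape 1: place 237 GB, 563 GB left
tape 1: place 157 GB, 406 GB left
tape 1: place 70 GB, 336 GB left
tape 1: place 149 GB, 187 GB left
tape 1: place 83 GB, 104 GB left
tape 2: place 417 GB, 383 GB left
tape 2: place 147 GB, 236 GB left
tape 3: place 441 GB, 359 GB left
tape 4: place 441 GB, 359 GB left
tape 2: place 218 GB, 18 GB left
tape 3: place 239 GB, 120 GB left
tape 5: place 588 GB, 212 GB left
tape 6: place 533 GB, 267 GB left
6 tapes × 800 GB = 4800 GB; used 3720 GB; unused 1080 GB.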